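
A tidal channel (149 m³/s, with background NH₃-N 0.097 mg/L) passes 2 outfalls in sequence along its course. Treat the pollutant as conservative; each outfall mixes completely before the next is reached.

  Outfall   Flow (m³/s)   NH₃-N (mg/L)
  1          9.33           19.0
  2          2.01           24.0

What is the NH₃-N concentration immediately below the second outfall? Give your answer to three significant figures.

Outfall 1: combined Q = 158.3 m³/s; C = (149.0·0.09700 + 9.330·19.00)/158.3 = 1.211 mg/L.
Outfall 2: combined Q = 160.3 m³/s; C = (158.3·1.211 + 2.010·24.00)/160.3 = 1.497 mg/L.

1.50 mg/L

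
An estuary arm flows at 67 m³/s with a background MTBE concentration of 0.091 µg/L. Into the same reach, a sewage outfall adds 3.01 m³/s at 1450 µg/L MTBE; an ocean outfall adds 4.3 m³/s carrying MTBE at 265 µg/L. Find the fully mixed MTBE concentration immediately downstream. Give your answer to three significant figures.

74.2 µg/L

Mixed concentration C = ΣQC/ΣQ = (67.00·0.09100 + 3.010·1450 + 4.300·265.0) / 74.31 = 5510/74.31 = 74.15 µg/L.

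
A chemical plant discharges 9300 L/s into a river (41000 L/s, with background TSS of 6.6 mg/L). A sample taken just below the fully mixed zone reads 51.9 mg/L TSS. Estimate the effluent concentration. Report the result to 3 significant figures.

Mass balance: 41000·6.600 + 9300·Cₑ = 50300·51.90
→ Cₑ = (50300·51.90 − 41000·6.600) / 9300 = 251.6 mg/L.

252 mg/L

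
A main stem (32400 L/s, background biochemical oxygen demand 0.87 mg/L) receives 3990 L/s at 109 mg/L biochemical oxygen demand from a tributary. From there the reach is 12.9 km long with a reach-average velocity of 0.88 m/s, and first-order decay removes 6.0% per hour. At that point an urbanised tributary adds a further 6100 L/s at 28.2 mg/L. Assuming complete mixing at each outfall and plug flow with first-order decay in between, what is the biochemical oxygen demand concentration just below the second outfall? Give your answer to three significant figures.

12.5 mg/L

Flow-weighted average: C = (32400·0.8700 + 3990·109.0) / 36390 = 463100/36390 = 12.73 mg/L; combined flow 36390 L/s.
Travel time t = 12.9·1000 / 0.88 = 14660 s = 4.072 h.
6.0%/h lost → k = −ln(1 − 0.06) = 0.06188 h⁻¹.
After decay, C = 12.73 × e^(−kt) = 12.73 × 0.7773 = 9.892 mg/L.
At the second outfall, C = (36390·9.892 + 6100·28.20) / (36390 + 6100) = 12.52 mg/L.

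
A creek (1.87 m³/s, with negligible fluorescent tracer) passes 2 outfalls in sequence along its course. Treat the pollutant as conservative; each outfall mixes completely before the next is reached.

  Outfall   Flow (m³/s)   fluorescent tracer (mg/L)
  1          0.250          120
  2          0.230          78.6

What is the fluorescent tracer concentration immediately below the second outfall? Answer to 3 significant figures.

20.5 mg/L

Below outfall 1: Q → 2.120 m³/s, C = (1.870·0 + 0.2500·120.0)/2.120 = 14.15 mg/L.
Below outfall 2: Q → 2.350 m³/s, C = (2.120·14.15 + 0.2300·78.60)/2.350 = 20.46 mg/L.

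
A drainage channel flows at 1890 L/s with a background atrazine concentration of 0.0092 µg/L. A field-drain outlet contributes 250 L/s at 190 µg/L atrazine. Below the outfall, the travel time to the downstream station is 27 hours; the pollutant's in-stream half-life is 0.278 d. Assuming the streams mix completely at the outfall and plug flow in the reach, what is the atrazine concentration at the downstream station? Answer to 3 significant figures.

1.34 µg/L

Flow-weighted average: C = (1890·0.009200 + 250.0·190.0) / 2140 = 47520/2140 = 22.20 µg/L.
Half-life 0.278 d → k = ln 2 / 0.278 = 2.493 d⁻¹.
After decay, C = 22.20 × e^(−kt) = 22.20 × 0.06051 = 1.344 µg/L.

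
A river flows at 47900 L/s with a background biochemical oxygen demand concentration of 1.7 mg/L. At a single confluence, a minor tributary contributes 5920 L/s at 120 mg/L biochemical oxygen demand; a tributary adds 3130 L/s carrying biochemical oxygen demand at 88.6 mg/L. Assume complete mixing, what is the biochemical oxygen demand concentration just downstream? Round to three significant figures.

18.8 mg/L

Conservation of mass: C = (47900·1.700 + 5920·120.0 + 3130·88.60) / 56950 = 1069000/56950 = 18.77 mg/L.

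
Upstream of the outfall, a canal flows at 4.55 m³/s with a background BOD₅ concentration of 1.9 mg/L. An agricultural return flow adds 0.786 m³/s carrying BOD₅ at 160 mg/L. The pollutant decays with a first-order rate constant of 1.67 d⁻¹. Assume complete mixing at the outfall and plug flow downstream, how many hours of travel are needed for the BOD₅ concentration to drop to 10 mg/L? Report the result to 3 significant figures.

13.3 h

Mixed concentration C = ΣQC/ΣQ = (4.550·1.900 + 0.7860·160.0) / 5.336 = 134.4/5.336 = 25.19 mg/L.
25.19·exp(−k·t) = 10 → t = ln(25.19/10)/k = 47790 s = 13.28 h.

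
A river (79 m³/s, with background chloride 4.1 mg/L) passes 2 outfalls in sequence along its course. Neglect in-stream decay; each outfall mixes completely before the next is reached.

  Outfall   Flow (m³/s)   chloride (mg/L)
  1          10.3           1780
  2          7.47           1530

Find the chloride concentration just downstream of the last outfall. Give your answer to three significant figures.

Below outfall 1: Q → 89.30 m³/s, C = (79.00·4.100 + 10.30·1780)/89.30 = 208.9 mg/L.
Below outfall 2: Q → 96.77 m³/s, C = (89.30·208.9 + 7.470·1530)/96.77 = 310.9 mg/L.

311 mg/L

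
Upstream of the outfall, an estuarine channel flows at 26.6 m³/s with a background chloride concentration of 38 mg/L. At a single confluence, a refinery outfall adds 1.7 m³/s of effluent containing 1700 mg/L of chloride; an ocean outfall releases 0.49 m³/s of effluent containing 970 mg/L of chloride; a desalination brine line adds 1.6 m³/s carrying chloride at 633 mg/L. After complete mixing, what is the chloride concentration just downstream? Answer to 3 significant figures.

After mixing, C = (26.60·38.00 + 1.700·1700 + 0.4900·970.0 + 1.600·633.0) / 30.39 = 5389/30.39 = 177.3 mg/L.

177 mg/L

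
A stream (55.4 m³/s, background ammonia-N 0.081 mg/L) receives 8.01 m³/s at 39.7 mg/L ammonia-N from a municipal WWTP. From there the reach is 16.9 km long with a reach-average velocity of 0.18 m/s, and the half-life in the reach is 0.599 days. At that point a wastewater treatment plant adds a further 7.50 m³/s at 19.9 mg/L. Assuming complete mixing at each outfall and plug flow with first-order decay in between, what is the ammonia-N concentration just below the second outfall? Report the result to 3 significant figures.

3.40 mg/L

Mixed concentration C = ΣQC/ΣQ = (55.40·0.08100 + 8.010·39.70) / 63.41 = 322.5/63.41 = 5.086 mg/L; combined flow 63.41 m³/s.
Travel time t = 16.9·1000 / 0.18 = 93890 s = 26.08 h.
Half-life 0.599 d → k = ln 2 / 0.599 = 1.157 d⁻¹.
First-order decay: C = 5.086·exp(−k·t) = 5.086·0.2844 = 1.446 mg/L.
At the second outfall, C = (63.41·1.446 + 7.500·19.90) / (63.41 + 7.500) = 3.398 mg/L.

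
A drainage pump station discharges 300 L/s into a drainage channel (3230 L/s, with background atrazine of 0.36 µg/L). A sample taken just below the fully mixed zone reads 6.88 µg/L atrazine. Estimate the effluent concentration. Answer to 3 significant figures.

77.1 µg/L

Mass balance: 3230·0.3600 + 300.0·Cₑ = 3530·6.880
→ Cₑ = (3530·6.880 − 3230·0.3600) / 300.0 = 77.08 µg/L.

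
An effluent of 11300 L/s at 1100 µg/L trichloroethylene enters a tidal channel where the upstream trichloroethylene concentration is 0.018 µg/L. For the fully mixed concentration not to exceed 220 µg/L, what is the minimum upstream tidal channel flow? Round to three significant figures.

45200 L/s

Set C_mix = 220: (Q·0.01800 + 11300·1100) / (Q + 11300) = 220
→ Q = 11300·(1100 − 220)/(220 − 0.01800) = 45200 L/s.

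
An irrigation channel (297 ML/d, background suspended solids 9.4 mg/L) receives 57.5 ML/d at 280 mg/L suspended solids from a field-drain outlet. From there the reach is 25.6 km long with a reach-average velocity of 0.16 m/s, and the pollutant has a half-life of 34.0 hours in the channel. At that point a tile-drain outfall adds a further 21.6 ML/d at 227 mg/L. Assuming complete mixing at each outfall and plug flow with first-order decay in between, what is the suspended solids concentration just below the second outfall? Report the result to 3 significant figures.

Conservation of mass: C = (297.0·9.400 + 57.50·280.0) / 354.5 = 18890/354.5 = 53.29 mg/L; combined flow 354.5 ML/d.
Travel time t = 25.6·1000 / 0.16 = 160000 s = 44.44 h.
Half-life 34.0 h → k = ln 2 / 34.0 = 0.02039 h⁻¹ = 0.4893 d⁻¹.
Decay over the reach: 53.29·exp(−kt) = 53.29·0.4041 = 21.54 mg/L.
Second outfall: C = (354.5·21.54 + 21.60·227.0)/376.1 = 33.34 mg/L.

33.3 mg/L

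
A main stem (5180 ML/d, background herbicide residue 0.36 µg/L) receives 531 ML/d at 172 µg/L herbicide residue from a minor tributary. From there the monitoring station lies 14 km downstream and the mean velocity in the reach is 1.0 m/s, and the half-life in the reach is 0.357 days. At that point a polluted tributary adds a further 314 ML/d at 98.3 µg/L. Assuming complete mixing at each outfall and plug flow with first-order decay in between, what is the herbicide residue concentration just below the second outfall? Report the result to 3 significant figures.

16.4 µg/L

Mass balance: C = (5180·0.3600 + 531.0·172.0) / 5711 = 93200/5711 = 16.32 µg/L; combined flow 5711 ML/d.
Travel time t = 14·1000 / 1.0 = 14000 s = 3.889 h.
Half-life 0.357 d → k = ln 2 / 0.357 = 1.942 d⁻¹.
After decay, C = 16.32 × e^(−kt) = 16.32 × 0.7301 = 11.91 µg/L.
Second outfall: C = (5711·11.91 + 314.0·98.30)/6025 = 16.42 µg/L.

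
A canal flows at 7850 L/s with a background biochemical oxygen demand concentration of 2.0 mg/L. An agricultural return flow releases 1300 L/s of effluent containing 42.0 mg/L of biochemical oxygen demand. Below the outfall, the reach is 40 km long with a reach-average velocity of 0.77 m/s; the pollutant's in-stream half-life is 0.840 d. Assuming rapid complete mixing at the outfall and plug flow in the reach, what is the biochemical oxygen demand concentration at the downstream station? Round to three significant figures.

4.68 mg/L

After mixing, C = (7850·2.000 + 1300·42.00) / 9150 = 70300/9150 = 7.683 mg/L.
Travel time t = 40·1000 / 0.77 = 51950 s = 14.43 h.
Half-life 0.840 d → k = ln 2 / 0.840 = 0.8252 d⁻¹.
Decay over the reach: 7.683·exp(−kt) = 7.683·0.6089 = 4.678 mg/L.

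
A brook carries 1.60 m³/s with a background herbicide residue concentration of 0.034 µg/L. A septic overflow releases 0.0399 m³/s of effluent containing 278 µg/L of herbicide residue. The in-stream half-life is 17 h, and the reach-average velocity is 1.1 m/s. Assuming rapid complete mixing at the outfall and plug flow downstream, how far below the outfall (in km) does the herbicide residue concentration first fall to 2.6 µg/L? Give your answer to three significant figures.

After mixing, C = (1.600·0.03400 + 0.03990·278.0) / 1.640 = 11.15/1.640 = 6.797 µg/L.
Half-life 17 h → k = ln 2 / 17 = 0.04077 h⁻¹ = 0.9786 d⁻¹.
Set 6.797·exp(−k·t) = 2.6 → t = ln(6.797/2.6)/k = 84850 s = 23.57 h.
Distance = v·t = 1.1·84850 = 93330 m = 93.33 km.

93.3 km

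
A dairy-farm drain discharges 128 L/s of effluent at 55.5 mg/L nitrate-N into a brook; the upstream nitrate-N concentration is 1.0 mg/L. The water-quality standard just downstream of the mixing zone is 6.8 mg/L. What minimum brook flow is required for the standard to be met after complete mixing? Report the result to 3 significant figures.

Set C_mix = 6.8: (Q·1.000 + 128.0·55.50) / (Q + 128.0) = 6.8
→ Q = 128.0·(55.50 − 6.8)/(6.8 − 1.000) = 1075 L/s.

1070 L/s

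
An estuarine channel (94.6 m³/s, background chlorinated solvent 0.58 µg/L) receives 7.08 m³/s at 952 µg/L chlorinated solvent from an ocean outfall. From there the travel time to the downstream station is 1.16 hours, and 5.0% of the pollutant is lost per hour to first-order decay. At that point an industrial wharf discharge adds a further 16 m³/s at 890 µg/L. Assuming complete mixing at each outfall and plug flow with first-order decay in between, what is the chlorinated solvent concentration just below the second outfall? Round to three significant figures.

After mixing, C = (94.60·0.5800 + 7.080·952.0) / 101.7 = 6795/101.7 = 66.83 µg/L; combined flow 101.7 m³/s.
5.0%/h lost → k = −ln(1 − 0.05) = 0.05129 h⁻¹.
First-order decay: C = 66.83·exp(−k·t) = 66.83·0.9422 = 62.97 µg/L.
Second outfall: C = (101.7·62.97 + 16.00·890.0)/117.7 = 175.4 µg/L.

175 µg/L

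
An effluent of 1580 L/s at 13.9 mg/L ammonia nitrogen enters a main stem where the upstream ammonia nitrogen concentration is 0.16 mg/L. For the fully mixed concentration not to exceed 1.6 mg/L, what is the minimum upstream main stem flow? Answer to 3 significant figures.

13500 L/s

Set C_mix = 1.6: (Q·0.1600 + 1580·13.90) / (Q + 1580) = 1.6
→ Q = 1580·(13.90 − 1.6)/(1.6 − 0.1600) = 13500 L/s.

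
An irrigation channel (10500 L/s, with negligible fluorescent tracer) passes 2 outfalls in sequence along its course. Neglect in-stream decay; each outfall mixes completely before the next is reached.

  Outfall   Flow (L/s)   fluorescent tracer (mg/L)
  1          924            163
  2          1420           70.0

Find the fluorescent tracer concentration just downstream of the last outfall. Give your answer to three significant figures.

Outfall 1: combined Q = 11420 L/s; C = (10500·0 + 924.0·163.0)/11420 = 13.18 mg/L.
Outfall 2: combined Q = 12840 L/s; C = (11420·13.18 + 1420·70.00)/12840 = 19.47 mg/L.

19.5 mg/L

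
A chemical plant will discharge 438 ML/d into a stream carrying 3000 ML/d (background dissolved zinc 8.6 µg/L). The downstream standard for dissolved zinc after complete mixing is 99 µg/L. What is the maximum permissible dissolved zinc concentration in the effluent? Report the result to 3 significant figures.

At the limit, (Qr·Cr + Qe·Cₑ)/(Qr + Qe) = 99:
Cₑ = (3438·99 − 3000·8.600) / 438.0 = 718.2 µg/L.

718 µg/L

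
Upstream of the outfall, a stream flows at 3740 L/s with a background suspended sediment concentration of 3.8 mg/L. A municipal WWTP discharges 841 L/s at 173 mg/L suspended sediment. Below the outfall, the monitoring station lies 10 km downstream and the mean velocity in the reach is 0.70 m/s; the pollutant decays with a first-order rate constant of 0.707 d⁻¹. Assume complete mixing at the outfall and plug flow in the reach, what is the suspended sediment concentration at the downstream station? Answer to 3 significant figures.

Flow-weighted average: C = (3740·3.800 + 841.0·173.0) / 4581 = 159700/4581 = 34.86 mg/L.
Travel time t = 10·1000 / 0.70 = 14290 s = 3.968 h.
First-order decay: C = 34.86·exp(−k·t) = 34.86·0.8897 = 31.02 mg/L.

31.0 mg/L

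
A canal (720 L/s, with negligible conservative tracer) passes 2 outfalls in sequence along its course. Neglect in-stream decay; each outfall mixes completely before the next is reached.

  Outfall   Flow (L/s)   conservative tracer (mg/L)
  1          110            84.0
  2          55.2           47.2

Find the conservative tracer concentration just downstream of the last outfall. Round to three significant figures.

Below outfall 1: Q → 830.0 L/s, C = (720.0·0 + 110.0·84.00)/830.0 = 11.13 mg/L.
Below outfall 2: Q → 885.2 L/s, C = (830.0·11.13 + 55.20·47.20)/885.2 = 13.38 mg/L.

13.4 mg/L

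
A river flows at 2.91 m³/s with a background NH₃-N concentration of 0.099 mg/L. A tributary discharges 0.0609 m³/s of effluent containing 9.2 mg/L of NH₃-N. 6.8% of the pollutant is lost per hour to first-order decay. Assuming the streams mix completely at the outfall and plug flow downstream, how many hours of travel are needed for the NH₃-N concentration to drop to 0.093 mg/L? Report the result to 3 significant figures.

15.9 h

Conservation of mass: C = (2.910·0.09900 + 0.06090·9.200) / 2.971 = 0.8484/2.971 = 0.2856 mg/L.
6.8%/h lost → k = −ln(1 − 0.068) = 0.07042 h⁻¹.
0.2856·exp(−k·t) = 0.093 → t = ln(0.2856/0.093)/k = 57350 s = 15.93 h.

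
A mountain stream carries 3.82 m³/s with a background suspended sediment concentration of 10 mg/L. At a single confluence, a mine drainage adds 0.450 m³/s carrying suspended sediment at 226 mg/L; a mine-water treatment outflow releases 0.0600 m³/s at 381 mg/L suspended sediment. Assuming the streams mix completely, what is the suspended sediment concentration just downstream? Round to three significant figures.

37.6 mg/L

Flow-weighted average: C = (3.820·10.00 + 0.4500·226.0 + 0.06000·381.0) / 4.330 = 162.8/4.330 = 37.59 mg/L.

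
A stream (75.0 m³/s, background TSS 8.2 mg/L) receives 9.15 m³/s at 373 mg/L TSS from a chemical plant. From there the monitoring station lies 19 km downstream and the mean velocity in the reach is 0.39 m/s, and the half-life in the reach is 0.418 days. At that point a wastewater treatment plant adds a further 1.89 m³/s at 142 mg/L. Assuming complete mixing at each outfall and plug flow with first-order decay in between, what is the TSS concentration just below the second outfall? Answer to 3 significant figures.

Mass balance: C = (75.00·8.200 + 9.150·373.0) / 84.15 = 4028/84.15 = 47.87 mg/L; combined flow 84.15 m³/s.
Travel time t = 19·1000 / 0.39 = 48720 s = 13.53 h.
Half-life 0.418 d → k = ln 2 / 0.418 = 1.658 d⁻¹.
Applying C = C₀e^(−kt): 47.87 × 0.3926 = 18.79 mg/L.
Second outfall: C = (84.15·18.79 + 1.890·142.0)/86.04 = 21.50 mg/L.

21.5 mg/L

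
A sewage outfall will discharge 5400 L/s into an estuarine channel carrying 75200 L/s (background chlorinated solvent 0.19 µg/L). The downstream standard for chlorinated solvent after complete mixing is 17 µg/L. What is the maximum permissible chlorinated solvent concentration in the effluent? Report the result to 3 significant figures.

At the limit, (Qr·Cr + Qe·Cₑ)/(Qr + Qe) = 17:
Cₑ = (80600·17 − 75200·0.1900) / 5400 = 251.1 µg/L.

251 µg/L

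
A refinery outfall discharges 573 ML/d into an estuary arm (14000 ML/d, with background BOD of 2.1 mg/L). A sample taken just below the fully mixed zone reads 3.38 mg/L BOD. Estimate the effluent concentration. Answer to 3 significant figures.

Mass balance: 14000·2.100 + 573.0·Cₑ = 14570·3.380
→ Cₑ = (14570·3.380 − 14000·2.100) / 573.0 = 34.65 mg/L.

34.7 mg/L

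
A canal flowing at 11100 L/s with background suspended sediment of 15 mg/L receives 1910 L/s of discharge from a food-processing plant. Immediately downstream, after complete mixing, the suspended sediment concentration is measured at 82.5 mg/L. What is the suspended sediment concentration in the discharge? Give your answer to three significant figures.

Mass balance: 11100·15.00 + 1910·Cₑ = 13010·82.50
→ Cₑ = (13010·82.50 − 11100·15.00) / 1910 = 474.8 mg/L.

475 mg/L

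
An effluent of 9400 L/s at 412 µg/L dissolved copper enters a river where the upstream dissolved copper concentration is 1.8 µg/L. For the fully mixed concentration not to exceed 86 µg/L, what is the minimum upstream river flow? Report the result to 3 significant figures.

36400 L/s

Set C_mix = 86: (Q·1.800 + 9400·412.0) / (Q + 9400) = 86
→ Q = 9400·(412.0 − 86)/(86 − 1.800) = 36390 L/s.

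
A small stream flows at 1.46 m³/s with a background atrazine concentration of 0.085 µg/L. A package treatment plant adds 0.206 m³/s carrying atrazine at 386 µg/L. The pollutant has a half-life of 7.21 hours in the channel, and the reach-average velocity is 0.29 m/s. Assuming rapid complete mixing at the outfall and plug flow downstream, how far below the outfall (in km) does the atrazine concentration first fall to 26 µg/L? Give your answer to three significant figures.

Flow-weighted average: C = (1.460·0.08500 + 0.2060·386.0) / 1.666 = 79.64/1.666 = 47.80 µg/L.
Half-life 7.21 h → k = ln 2 / 7.21 = 0.09614 h⁻¹ = 2.307 d⁻¹.
Set 47.80·exp(−k·t) = 26 → t = ln(47.80/26)/k = 22800 s = 6.335 h.
Distance = v·t = 0.29·22800 = 6613 m = 6.613 km.

6.61 km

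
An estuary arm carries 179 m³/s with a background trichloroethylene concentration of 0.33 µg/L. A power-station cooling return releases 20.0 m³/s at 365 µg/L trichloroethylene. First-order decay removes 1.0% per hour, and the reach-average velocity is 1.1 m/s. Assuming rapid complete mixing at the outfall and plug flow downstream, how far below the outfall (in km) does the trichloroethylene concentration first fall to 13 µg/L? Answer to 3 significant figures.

Mixed concentration C = ΣQC/ΣQ = (179.0·0.3300 + 20.00·365.0) / 199.0 = 7359/199.0 = 36.98 µg/L.
1.0%/h lost → k = −ln(1 − 0.01) = 0.01005 h⁻¹.
Set 36.98·exp(−k·t) = 13 → t = ln(36.98/13)/k = 374500 s = 104.0 h.
Distance = v·t = 1.1·374500 = 411900 m = 411.9 km.

412 km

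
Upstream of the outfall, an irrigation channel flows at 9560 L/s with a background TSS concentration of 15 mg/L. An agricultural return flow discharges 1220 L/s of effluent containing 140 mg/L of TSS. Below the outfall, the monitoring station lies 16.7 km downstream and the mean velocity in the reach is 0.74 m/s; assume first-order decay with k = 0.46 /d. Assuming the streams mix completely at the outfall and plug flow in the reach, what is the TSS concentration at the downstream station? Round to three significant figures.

25.8 mg/L

Mass balance: C = (9560·15.00 + 1220·140.0) / 10780 = 314200/10780 = 29.15 mg/L.
Travel time t = 16.7·1000 / 0.74 = 22570 s = 6.269 h.
Decay over the reach: 29.15·exp(−kt) = 29.15·0.8868 = 25.85 mg/L.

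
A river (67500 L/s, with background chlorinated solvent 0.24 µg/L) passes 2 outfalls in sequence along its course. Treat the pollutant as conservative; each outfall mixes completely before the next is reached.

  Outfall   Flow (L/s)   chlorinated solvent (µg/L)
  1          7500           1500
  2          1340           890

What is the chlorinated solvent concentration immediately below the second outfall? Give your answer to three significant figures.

Outfall 1: combined Q = 75000 L/s; C = (67500·0.2400 + 7500·1500)/75000 = 150.2 µg/L.
Outfall 2: combined Q = 76340 L/s; C = (75000·150.2 + 1340·890.0)/76340 = 163.2 µg/L.

163 µg/L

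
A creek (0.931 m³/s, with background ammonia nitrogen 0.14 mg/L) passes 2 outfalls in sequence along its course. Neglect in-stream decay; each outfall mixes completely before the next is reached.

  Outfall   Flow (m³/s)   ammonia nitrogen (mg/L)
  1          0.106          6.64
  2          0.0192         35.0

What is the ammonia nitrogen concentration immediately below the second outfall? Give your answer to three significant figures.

Outfall 1: combined Q = 1.037 m³/s; C = (0.9310·0.1400 + 0.1060·6.640)/1.037 = 0.8044 mg/L.
Outfall 2: combined Q = 1.056 m³/s; C = (1.037·0.8044 + 0.01920·35.00)/1.056 = 1.426 mg/L.

1.43 mg/L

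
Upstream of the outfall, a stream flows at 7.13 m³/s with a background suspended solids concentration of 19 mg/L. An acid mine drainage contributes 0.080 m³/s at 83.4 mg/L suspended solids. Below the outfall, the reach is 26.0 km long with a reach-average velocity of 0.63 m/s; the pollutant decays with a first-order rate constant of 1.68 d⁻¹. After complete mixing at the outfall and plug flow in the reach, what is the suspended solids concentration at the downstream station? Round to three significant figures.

8.84 mg/L

Mass balance: C = (7.130·19.00 + 0.08000·83.40) / 7.210 = 142.1/7.210 = 19.71 mg/L.
Travel time t = 26.0·1000 / 0.63 = 41270 s = 11.46 h.
Decay over the reach: 19.71·exp(−kt) = 19.71·0.4482 = 8.836 mg/L.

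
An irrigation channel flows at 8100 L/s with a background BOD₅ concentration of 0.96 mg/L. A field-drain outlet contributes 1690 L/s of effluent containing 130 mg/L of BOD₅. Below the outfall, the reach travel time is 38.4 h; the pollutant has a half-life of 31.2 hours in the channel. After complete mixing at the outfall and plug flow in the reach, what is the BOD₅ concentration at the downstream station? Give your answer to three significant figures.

Mixed concentration C = ΣQC/ΣQ = (8100·0.9600 + 1690·130.0) / 9790 = 227500/9790 = 23.24 mg/L.
Half-life 31.2 h → k = ln 2 / 31.2 = 0.02222 h⁻¹ = 0.5332 d⁻¹.
First-order decay: C = 23.24·exp(−k·t) = 23.24·0.4261 = 9.900 mg/L.

9.90 mg/L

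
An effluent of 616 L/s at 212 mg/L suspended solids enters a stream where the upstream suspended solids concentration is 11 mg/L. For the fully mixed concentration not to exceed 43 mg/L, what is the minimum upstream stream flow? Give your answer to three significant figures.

3250 L/s

Set C_mix = 43: (Q·11.00 + 616.0·212.0) / (Q + 616.0) = 43
→ Q = 616.0·(212.0 − 43)/(43 − 11.00) = 3253 L/s.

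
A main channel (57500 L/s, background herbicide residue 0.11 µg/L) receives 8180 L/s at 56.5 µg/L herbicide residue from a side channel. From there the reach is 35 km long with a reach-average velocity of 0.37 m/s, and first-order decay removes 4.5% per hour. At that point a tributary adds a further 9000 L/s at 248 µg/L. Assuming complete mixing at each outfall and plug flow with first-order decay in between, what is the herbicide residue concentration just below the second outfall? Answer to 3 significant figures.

After mixing, C = (57500·0.1100 + 8180·56.50) / 65680 = 468500/65680 = 7.133 µg/L; combined flow 65680 L/s.
Travel time t = 35·1000 / 0.37 = 94590 s = 26.28 h.
4.5%/h lost → k = −ln(1 − 0.045) = 0.04604 h⁻¹.
First-order decay: C = 7.133·exp(−k·t) = 7.133·0.2982 = 2.127 µg/L.
Second outfall: C = (65680·2.127 + 9000·248.0)/74680 = 31.76 µg/L.

31.8 µg/L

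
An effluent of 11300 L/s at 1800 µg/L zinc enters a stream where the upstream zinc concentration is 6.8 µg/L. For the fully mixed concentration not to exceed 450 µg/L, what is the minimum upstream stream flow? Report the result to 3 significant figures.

Set C_mix = 450: (Q·6.800 + 11300·1800) / (Q + 11300) = 450
→ Q = 11300·(1800 − 450)/(450 − 6.800) = 34420 L/s.

34400 L/s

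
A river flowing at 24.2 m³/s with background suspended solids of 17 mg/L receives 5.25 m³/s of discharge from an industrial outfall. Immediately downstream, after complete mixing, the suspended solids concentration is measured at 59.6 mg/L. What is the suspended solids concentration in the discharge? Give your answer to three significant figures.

Mass balance: 24.20·17.00 + 5.250·Cₑ = 29.45·59.60
→ Cₑ = (29.45·59.60 − 24.20·17.00) / 5.250 = 256.0 mg/L.

256 mg/L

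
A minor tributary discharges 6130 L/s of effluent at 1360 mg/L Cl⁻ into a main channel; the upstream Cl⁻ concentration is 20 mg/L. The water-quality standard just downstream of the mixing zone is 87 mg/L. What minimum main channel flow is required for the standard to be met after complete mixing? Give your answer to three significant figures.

Set C_mix = 87: (Q·20.00 + 6130·1360) / (Q + 6130) = 87
→ Q = 6130·(1360 − 87)/(87 − 20.00) = 116500 L/s.

116000 L/s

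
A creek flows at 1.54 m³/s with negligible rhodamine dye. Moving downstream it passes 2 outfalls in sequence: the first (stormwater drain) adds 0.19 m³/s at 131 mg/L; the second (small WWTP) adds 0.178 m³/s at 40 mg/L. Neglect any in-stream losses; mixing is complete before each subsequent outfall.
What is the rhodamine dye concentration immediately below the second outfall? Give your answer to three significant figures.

16.8 mg/L

After outfall 1: Q = 1.540 + 0.1900 = 1.730 m³/s; C = (1.540·0 + 0.1900·131.0)/1.730 = 14.39 mg/L.
After outfall 2: Q = 1.730 + 0.1780 = 1.908 m³/s; C = (1.730·14.39 + 0.1780·40.00)/1.908 = 16.78 mg/L.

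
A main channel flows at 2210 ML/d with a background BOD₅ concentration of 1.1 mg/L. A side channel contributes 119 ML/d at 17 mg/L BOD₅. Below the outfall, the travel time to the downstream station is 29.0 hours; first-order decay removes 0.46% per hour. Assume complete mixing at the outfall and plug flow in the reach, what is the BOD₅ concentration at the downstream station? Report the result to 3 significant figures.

1.67 mg/L

Mass balance: C = (2210·1.100 + 119.0·17.00) / 2329 = 4454/2329 = 1.912 mg/L.
0.46%/h lost → k = −ln(1 − 0.0046) = 0.004611 h⁻¹.
Decay over the reach: 1.912·exp(−kt) = 1.912·0.8748 = 1.673 mg/L.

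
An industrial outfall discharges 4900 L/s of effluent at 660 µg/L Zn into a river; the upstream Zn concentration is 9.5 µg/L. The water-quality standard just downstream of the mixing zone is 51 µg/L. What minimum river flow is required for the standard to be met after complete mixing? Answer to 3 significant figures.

Set C_mix = 51: (Q·9.500 + 4900·660.0) / (Q + 4900) = 51
→ Q = 4900·(660.0 − 51)/(51 − 9.500) = 71910 L/s.

71900 L/s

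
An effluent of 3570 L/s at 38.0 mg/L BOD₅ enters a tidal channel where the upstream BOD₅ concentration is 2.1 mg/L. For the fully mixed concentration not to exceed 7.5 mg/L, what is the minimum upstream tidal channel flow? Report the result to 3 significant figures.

20200 L/s

Set C_mix = 7.5: (Q·2.100 + 3570·38.00) / (Q + 3570) = 7.5
→ Q = 3570·(38.00 − 7.5)/(7.5 − 2.100) = 20160 L/s.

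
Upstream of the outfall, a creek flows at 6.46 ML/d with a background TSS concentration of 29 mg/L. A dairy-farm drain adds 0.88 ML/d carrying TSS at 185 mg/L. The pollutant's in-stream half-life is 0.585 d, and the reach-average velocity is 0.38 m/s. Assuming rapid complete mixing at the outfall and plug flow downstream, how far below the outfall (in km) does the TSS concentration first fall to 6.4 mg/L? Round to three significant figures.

Conservation of mass: C = (6.460·29.00 + 0.8800·185.0) / 7.340 = 350.1/7.340 = 47.70 mg/L.
Half-life 0.585 d → k = ln 2 / 0.585 = 1.185 d⁻¹.
Set 47.70·exp(−k·t) = 6.4 → t = ln(47.70/6.4)/k = 146500 s = 40.69 h.
Distance = v·t = 0.38·146500 = 55660 m = 55.66 km.

55.7 km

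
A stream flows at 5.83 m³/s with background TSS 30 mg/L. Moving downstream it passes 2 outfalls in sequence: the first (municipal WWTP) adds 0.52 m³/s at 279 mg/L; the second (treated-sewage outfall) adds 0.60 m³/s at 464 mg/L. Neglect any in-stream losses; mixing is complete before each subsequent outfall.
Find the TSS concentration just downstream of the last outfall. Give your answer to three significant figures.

86.1 mg/L

Outfall 1: combined Q = 6.350 m³/s; C = (5.830·30.00 + 0.5200·279.0)/6.350 = 50.39 mg/L.
Outfall 2: combined Q = 6.950 m³/s; C = (6.350·50.39 + 0.6000·464.0)/6.950 = 86.10 mg/L.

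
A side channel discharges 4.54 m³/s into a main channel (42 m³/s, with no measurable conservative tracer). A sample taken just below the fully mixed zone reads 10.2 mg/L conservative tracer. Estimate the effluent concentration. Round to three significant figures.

Mass balance: 42.00·0 + 4.540·Cₑ = 46.54·10.20
→ Cₑ = (46.54·10.20 − 42.00·0) / 4.540 = 104.6 mg/L.

105 mg/L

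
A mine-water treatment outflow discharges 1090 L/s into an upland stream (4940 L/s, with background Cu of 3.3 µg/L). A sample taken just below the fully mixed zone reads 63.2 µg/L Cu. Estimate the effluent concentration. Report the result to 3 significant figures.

Mass balance: 4940·3.300 + 1090·Cₑ = 6030·63.20
→ Cₑ = (6030·63.20 − 4940·3.300) / 1090 = 334.7 µg/L.

335 µg/L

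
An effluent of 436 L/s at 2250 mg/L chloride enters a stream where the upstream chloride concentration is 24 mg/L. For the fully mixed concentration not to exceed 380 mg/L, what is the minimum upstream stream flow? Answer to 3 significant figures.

2290 L/s

Set C_mix = 380: (Q·24.00 + 436.0·2250) / (Q + 436.0) = 380
→ Q = 436.0·(2250 − 380)/(380 − 24.00) = 2290 L/s.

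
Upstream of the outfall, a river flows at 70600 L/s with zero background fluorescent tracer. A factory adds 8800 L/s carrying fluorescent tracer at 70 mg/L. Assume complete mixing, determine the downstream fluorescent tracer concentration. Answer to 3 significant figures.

7.76 mg/L

Flow-weighted average: C = (70600·0 + 8800·70.00) / 79400 = 616000/79400 = 7.758 mg/L.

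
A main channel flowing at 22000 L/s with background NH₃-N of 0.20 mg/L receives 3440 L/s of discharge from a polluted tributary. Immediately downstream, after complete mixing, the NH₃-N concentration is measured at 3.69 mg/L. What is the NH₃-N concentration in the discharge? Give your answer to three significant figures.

Mass balance: 22000·0.2000 + 3440·Cₑ = 25440·3.690
→ Cₑ = (25440·3.690 − 22000·0.2000) / 3440 = 26.01 mg/L.

26.0 mg/L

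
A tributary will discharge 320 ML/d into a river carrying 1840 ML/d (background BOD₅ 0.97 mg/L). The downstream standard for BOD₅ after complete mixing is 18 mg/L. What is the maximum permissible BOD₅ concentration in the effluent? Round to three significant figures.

116 mg/L

At the limit, (Qr·Cr + Qe·Cₑ)/(Qr + Qe) = 18:
Cₑ = (2160·18 − 1840·0.9700) / 320.0 = 115.9 mg/L.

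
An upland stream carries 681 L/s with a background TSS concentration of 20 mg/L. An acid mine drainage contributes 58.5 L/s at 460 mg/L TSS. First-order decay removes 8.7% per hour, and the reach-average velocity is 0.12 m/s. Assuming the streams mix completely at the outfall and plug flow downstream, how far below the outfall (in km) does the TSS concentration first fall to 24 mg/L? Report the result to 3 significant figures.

3.92 km

Mixed concentration C = ΣQC/ΣQ = (681.0·20.00 + 58.50·460.0) / 739.5 = 40530/739.5 = 54.81 mg/L.
8.7%/h lost → k = −ln(1 − 0.087) = 0.09102 h⁻¹.
Set 54.81·exp(−k·t) = 24 → t = ln(54.81/24)/k = 32660 s = 9.072 h.
Distance = v·t = 0.12·32660 = 3919 m = 3.919 km.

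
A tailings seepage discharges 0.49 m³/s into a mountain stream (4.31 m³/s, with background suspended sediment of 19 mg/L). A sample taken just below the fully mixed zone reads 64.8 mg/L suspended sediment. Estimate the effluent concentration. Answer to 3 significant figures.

Mass balance: 4.310·19.00 + 0.4900·Cₑ = 4.800·64.80
→ Cₑ = (4.800·64.80 − 4.310·19.00) / 0.4900 = 467.7 mg/L.

468 mg/L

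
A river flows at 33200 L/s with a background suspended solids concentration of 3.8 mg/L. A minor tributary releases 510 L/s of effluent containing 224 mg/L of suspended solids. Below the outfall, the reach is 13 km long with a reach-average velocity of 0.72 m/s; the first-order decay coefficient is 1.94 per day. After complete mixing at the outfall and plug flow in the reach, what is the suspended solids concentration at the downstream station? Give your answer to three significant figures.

4.75 mg/L

After mixing, C = (33200·3.800 + 510.0·224.0) / 33710 = 240400/33710 = 7.131 mg/L.
Travel time t = 13·1000 / 0.72 = 18060 s = 5.015 h.
After decay, C = 7.131 × e^(−kt) = 7.131 × 0.6667 = 4.755 mg/L.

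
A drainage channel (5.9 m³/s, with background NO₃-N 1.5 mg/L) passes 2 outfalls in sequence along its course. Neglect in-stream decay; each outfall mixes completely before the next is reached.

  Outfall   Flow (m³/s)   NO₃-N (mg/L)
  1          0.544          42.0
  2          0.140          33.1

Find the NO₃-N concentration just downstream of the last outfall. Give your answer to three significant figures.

Below outfall 1: Q → 6.444 m³/s, C = (5.900·1.500 + 0.5440·42.00)/6.444 = 4.919 mg/L.
Below outfall 2: Q → 6.584 m³/s, C = (6.444·4.919 + 0.1400·33.10)/6.584 = 5.518 mg/L.

5.52 mg/L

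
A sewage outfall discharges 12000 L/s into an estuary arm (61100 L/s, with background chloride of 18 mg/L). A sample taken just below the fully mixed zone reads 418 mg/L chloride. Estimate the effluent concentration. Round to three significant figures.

Mass balance: 61100·18.00 + 12000·Cₑ = 73100·418.0
→ Cₑ = (73100·418.0 − 61100·18.00) / 12000 = 2455 mg/L.

2450 mg/L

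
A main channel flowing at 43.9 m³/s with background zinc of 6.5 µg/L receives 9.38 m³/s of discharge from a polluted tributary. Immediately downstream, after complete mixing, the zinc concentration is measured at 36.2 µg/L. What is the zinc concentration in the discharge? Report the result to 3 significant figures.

Mass balance: 43.90·6.500 + 9.380·Cₑ = 53.28·36.20
→ Cₑ = (53.28·36.20 − 43.90·6.500) / 9.380 = 175.2 µg/L.

175 µg/L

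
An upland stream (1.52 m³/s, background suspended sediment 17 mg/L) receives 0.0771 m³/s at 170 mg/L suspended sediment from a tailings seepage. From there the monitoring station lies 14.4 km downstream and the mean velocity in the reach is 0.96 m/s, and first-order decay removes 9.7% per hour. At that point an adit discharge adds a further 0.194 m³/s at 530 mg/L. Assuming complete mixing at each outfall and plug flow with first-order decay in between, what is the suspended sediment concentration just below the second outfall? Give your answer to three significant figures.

71.6 mg/L

Mixed concentration C = ΣQC/ΣQ = (1.520·17.00 + 0.07710·170.0) / 1.597 = 38.95/1.597 = 24.39 mg/L; combined flow 1.597 m³/s.
Travel time t = 14.4·1000 / 0.96 = 15000 s = 4.167 h.
9.7%/h lost → k = −ln(1 − 0.097) = 0.1020 h⁻¹.
After decay, C = 24.39 × e^(−kt) = 24.39 × 0.6537 = 15.94 mg/L.
At the second outfall, C = (1.597·15.94 + 0.1940·530.0) / (1.597 + 0.1940) = 71.62 mg/L.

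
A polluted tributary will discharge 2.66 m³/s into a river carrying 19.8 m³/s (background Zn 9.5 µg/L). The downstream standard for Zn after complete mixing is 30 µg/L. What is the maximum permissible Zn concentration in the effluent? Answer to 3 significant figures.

183 µg/L

At the limit, (Qr·Cr + Qe·Cₑ)/(Qr + Qe) = 30:
Cₑ = (22.46·30 − 19.80·9.500) / 2.660 = 182.6 µg/L.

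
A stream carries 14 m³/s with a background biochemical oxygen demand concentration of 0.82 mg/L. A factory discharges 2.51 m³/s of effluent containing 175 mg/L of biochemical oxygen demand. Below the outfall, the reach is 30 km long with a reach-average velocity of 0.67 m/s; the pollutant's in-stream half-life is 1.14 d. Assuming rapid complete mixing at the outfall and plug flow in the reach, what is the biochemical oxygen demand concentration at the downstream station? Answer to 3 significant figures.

19.9 mg/L

Mixed concentration C = ΣQC/ΣQ = (14.00·0.8200 + 2.510·175.0) / 16.51 = 450.7/16.51 = 27.30 mg/L.
Travel time t = 30·1000 / 0.67 = 44780 s = 12.44 h.
Half-life 1.14 d → k = ln 2 / 1.14 = 0.6080 d⁻¹.
First-order decay: C = 27.30·exp(−k·t) = 27.30·0.7297 = 19.92 mg/L.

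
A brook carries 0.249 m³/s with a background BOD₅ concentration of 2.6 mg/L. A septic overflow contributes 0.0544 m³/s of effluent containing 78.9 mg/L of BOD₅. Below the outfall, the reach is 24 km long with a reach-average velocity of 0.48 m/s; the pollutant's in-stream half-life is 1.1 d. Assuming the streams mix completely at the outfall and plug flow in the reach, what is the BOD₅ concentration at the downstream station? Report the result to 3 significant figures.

11.3 mg/L

Mixed concentration C = ΣQC/ΣQ = (0.2490·2.600 + 0.05440·78.90) / 0.3034 = 4.940/0.3034 = 16.28 mg/L.
Travel time t = 24·1000 / 0.48 = 50000 s = 13.89 h.
Half-life 1.1 d → k = ln 2 / 1.1 = 0.6301 d⁻¹.
After decay, C = 16.28 × e^(−kt) = 16.28 × 0.6944 = 11.31 mg/L.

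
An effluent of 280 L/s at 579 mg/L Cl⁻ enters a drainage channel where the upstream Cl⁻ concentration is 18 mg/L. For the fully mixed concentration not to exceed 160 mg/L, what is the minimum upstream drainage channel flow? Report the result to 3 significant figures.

Set C_mix = 160: (Q·18.00 + 280.0·579.0) / (Q + 280.0) = 160
→ Q = 280.0·(579.0 − 160)/(160 − 18.00) = 826.2 L/s.

826 L/s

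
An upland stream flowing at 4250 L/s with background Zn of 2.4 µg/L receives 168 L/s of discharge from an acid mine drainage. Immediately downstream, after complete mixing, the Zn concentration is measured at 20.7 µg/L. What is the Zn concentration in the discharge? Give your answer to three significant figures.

Mass balance: 4250·2.400 + 168.0·Cₑ = 4418·20.70
→ Cₑ = (4418·20.70 − 4250·2.400) / 168.0 = 483.6 µg/L.

484 µg/L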